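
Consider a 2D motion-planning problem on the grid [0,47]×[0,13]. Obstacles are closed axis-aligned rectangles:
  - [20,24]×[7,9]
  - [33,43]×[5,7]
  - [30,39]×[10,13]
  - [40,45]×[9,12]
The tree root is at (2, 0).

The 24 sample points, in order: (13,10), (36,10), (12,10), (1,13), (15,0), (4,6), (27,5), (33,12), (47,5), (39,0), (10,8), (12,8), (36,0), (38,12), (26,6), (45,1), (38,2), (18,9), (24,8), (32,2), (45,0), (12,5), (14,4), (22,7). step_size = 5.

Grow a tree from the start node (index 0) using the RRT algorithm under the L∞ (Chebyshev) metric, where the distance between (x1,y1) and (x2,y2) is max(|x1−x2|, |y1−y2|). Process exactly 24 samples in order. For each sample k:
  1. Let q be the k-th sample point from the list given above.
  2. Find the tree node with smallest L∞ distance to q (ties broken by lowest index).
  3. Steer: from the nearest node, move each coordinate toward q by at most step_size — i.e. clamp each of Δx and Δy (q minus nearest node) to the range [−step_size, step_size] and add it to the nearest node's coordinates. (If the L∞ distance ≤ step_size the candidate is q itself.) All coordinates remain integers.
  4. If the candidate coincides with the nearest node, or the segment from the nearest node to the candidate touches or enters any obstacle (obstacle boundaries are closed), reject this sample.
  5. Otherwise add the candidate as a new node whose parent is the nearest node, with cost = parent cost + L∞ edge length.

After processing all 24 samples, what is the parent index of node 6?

1. q=(13,10) nearest=0 d=11 new=(7,5) → add node 1 parent=0 cost=5
2. q=(36,10) nearest=1 d=29 new=(12,10) → add node 2 parent=1 cost=10
3. q=(12,10) nearest=2 d=0 → coincident, reject
4. q=(1,13) nearest=1 d=8 new=(2,10) → add node 3 parent=1 cost=10
5. q=(15,0) nearest=1 d=8 new=(12,0) → add node 4 parent=1 cost=10
6. q=(4,6) nearest=1 d=3 new=(4,6) → add node 5 parent=1 cost=8
7. q=(27,5) nearest=2 d=15 new=(17,5) → add node 6 parent=2 cost=15
8. q=(33,12) nearest=6 d=16 new=(22,10) → blocked by [20,24]×[7,9], reject
9. q=(47,5) nearest=6 d=30 new=(22,5) → add node 7 parent=6 cost=20
10. q=(39,0) nearest=7 d=17 new=(27,0) → add node 8 parent=7 cost=25
11. q=(10,8) nearest=2 d=2 new=(10,8) → add node 9 parent=2 cost=12
12. q=(12,8) nearest=2 d=2 new=(12,8) → add node 10 parent=2 cost=12
13. q=(36,0) nearest=8 d=9 new=(32,0) → add node 11 parent=8 cost=30
14. q=(38,12) nearest=8 d=12 new=(32,5) → add node 12 parent=8 cost=30
15. q=(26,6) nearest=7 d=4 new=(26,6) → add node 13 parent=7 cost=24
16. q=(45,1) nearest=11 d=13 new=(37,1) → add node 14 parent=11 cost=35
17. q=(38,2) nearest=14 d=1 new=(38,2) → add node 15 parent=14 cost=36
18. q=(18,9) nearest=6 d=4 new=(18,9) → add node 16 parent=6 cost=19
19. q=(24,8) nearest=13 d=2 new=(24,8) → blocked by [20,24]×[7,9], reject
20. q=(32,2) nearest=11 d=2 new=(32,2) → add node 17 parent=11 cost=32
21. q=(45,0) nearest=15 d=7 new=(43,0) → add node 18 parent=15 cost=41
22. q=(12,5) nearest=9 d=3 new=(12,5) → add node 19 parent=9 cost=15
23. q=(14,4) nearest=19 d=2 new=(14,4) → add node 20 parent=19 cost=17
24. q=(22,7) nearest=7 d=2 new=(22,7) → blocked by [20,24]×[7,9], reject

Parent of node 6: 2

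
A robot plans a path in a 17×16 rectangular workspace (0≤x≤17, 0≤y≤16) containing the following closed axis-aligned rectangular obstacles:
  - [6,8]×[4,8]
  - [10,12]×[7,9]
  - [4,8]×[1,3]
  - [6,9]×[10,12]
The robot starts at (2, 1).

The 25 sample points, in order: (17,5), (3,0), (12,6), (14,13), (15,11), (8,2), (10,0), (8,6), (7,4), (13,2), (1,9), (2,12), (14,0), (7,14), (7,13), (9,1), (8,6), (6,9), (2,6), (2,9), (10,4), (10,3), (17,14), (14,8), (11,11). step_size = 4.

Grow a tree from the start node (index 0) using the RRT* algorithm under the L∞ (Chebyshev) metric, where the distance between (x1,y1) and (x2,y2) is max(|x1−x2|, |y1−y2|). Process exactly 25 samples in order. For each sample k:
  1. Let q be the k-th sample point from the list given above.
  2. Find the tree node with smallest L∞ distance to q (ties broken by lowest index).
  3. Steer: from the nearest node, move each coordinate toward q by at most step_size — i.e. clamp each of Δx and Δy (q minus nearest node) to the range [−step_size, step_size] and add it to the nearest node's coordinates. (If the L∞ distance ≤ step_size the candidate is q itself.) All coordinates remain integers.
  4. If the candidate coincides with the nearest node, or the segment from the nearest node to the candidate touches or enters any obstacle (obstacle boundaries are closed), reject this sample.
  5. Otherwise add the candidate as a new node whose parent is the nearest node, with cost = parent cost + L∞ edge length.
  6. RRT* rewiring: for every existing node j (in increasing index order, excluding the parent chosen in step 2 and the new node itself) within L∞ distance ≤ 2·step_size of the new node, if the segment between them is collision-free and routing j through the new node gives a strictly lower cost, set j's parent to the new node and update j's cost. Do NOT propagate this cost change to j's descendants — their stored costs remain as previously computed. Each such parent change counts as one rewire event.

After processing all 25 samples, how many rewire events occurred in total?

Rewire events: 1

1. q=(17,5) nearest=0 d=15 new=(6,5) → blocked by [6,8]×[4,8], reject
2. q=(3,0) nearest=0 d=1 new=(3,0) → add node 1 parent=0 cost=1
3. q=(12,6) nearest=1 d=9 new=(7,4) → blocked by [6,8]×[4,8], reject
4. q=(14,13) nearest=0 d=12 new=(6,5) → blocked by [6,8]×[4,8], reject
5. q=(15,11) nearest=1 d=12 new=(7,4) → blocked by [6,8]×[4,8], reject
6. q=(8,2) nearest=1 d=5 new=(7,2) → blocked by [4,8]×[1,3], reject
7. q=(10,0) nearest=1 d=7 new=(7,0) → add node 2 parent=1 cost=5
8. q=(8,6) nearest=0 d=6 new=(6,5) → blocked by [6,8]×[4,8], reject
9. q=(7,4) nearest=1 d=4 new=(7,4) → blocked by [6,8]×[4,8], reject
10. q=(13,2) nearest=2 d=6 new=(11,2) → add node 3 parent=2 cost=9
11. q=(1,9) nearest=0 d=8 new=(1,5) → add node 4 parent=0 cost=4
12. q=(2,12) nearest=4 d=7 new=(2,9) → add node 5 parent=4 cost=8
13. q=(14,0) nearest=3 d=3 new=(14,0) → add node 6 parent=3 cost=12
14. q=(7,14) nearest=5 d=5 new=(6,13) → add node 7 parent=5 cost=12
15. q=(7,13) nearest=7 d=1 new=(7,13) → add node 8 parent=7 cost=13
16. q=(9,1) nearest=2 d=2 new=(9,1) → add node 9 parent=2 cost=7
17. q=(8,6) nearest=3 d=4 new=(8,6) → blocked by [6,8]×[4,8], reject
18. q=(6,9) nearest=5 d=4 new=(6,9) → add node 10 parent=5 cost=12
19. q=(2,6) nearest=4 d=1 new=(2,6) → add node 11 parent=4 cost=5; rewire 10→11 (9<12)
20. q=(2,9) nearest=5 d=0 → coincident, reject
21. q=(10,4) nearest=3 d=2 new=(10,4) → add node 12 parent=3 cost=11
22. q=(10,3) nearest=3 d=1 new=(10,3) → add node 13 parent=3 cost=10
23. q=(17,14) nearest=8 d=10 new=(11,14) → add node 14 parent=8 cost=17
24. q=(14,8) nearest=12 d=4 new=(14,8) → add node 15 parent=12 cost=15
25. q=(11,11) nearest=14 d=3 new=(11,11) → add node 16 parent=14 cost=20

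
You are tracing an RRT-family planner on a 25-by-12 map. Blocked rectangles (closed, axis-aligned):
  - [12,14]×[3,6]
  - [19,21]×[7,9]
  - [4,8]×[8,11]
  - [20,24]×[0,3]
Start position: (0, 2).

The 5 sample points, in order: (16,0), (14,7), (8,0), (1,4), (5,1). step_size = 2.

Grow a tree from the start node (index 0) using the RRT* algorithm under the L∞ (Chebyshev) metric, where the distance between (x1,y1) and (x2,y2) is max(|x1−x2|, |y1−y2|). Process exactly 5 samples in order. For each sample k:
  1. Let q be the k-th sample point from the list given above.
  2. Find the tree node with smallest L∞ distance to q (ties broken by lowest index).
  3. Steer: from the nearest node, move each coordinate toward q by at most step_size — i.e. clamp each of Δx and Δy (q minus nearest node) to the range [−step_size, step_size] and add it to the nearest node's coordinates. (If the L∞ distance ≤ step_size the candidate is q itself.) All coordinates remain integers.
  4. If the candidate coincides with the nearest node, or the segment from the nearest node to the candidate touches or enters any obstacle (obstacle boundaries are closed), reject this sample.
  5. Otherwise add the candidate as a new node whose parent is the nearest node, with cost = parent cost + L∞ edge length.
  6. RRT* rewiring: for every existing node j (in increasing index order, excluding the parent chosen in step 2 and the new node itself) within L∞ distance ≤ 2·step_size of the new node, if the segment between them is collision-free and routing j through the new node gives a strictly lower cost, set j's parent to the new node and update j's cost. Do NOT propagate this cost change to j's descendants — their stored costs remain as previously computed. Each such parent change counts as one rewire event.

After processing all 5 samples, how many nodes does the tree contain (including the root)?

1. q=(16,0) nearest=0 d=16 new=(2,0) → add node 1 parent=0 cost=2
2. q=(14,7) nearest=1 d=12 new=(4,2) → add node 2 parent=1 cost=4
3. q=(8,0) nearest=2 d=4 new=(6,0) → add node 3 parent=2 cost=6
4. q=(1,4) nearest=0 d=2 new=(1,4) → add node 4 parent=0 cost=2
5. q=(5,1) nearest=2 d=1 new=(5,1) → add node 5 parent=2 cost=5

Node count: 6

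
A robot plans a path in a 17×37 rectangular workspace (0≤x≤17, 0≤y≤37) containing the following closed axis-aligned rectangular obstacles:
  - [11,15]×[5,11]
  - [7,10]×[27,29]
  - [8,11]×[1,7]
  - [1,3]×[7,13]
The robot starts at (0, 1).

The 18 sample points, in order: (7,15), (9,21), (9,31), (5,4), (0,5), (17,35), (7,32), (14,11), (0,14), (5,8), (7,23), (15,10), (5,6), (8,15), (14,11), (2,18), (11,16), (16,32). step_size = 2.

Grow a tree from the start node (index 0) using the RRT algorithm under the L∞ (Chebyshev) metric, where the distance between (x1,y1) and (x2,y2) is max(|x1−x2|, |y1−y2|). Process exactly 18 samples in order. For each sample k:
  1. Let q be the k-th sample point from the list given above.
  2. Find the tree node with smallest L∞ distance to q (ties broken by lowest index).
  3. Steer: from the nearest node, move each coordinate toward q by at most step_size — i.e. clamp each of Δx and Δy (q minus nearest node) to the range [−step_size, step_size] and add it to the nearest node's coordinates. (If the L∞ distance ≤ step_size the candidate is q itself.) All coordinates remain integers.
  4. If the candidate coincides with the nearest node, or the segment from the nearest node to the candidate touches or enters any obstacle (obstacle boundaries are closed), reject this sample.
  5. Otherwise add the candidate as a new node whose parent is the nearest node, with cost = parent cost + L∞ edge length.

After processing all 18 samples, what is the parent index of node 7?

Parent of node 7: 6

1. q=(7,15) nearest=0 d=14 new=(2,3) → add node 1 parent=0 cost=2
2. q=(9,21) nearest=1 d=18 new=(4,5) → add node 2 parent=1 cost=4
3. q=(9,31) nearest=2 d=26 new=(6,7) → add node 3 parent=2 cost=6
4. q=(5,4) nearest=2 d=1 new=(5,4) → add node 4 parent=2 cost=5
5. q=(0,5) nearest=1 d=2 new=(0,5) → add node 5 parent=1 cost=4
6. q=(17,35) nearest=3 d=28 new=(8,9) → add node 6 parent=3 cost=8
7. q=(7,32) nearest=6 d=23 new=(7,11) → add node 7 parent=6 cost=10
8. q=(14,11) nearest=6 d=6 new=(10,11) → add node 8 parent=6 cost=10
9. q=(0,14) nearest=3 d=7 new=(4,9) → add node 9 parent=3 cost=8
10. q=(5,8) nearest=3 d=1 new=(5,8) → add node 10 parent=3 cost=7
11. q=(7,23) nearest=7 d=12 new=(7,13) → add node 11 parent=7 cost=12
12. q=(15,10) nearest=8 d=5 new=(12,10) → blocked by [11,15]×[5,11], reject
13. q=(5,6) nearest=2 d=1 new=(5,6) → add node 12 parent=2 cost=5
14. q=(8,15) nearest=11 d=2 new=(8,15) → add node 13 parent=11 cost=14
15. q=(14,11) nearest=8 d=4 new=(12,11) → blocked by [11,15]×[5,11], reject
16. q=(2,18) nearest=11 d=5 new=(5,15) → add node 14 parent=11 cost=14
17. q=(11,16) nearest=13 d=3 new=(10,16) → add node 15 parent=13 cost=16
18. q=(16,32) nearest=15 d=16 new=(12,18) → add node 16 parent=15 cost=18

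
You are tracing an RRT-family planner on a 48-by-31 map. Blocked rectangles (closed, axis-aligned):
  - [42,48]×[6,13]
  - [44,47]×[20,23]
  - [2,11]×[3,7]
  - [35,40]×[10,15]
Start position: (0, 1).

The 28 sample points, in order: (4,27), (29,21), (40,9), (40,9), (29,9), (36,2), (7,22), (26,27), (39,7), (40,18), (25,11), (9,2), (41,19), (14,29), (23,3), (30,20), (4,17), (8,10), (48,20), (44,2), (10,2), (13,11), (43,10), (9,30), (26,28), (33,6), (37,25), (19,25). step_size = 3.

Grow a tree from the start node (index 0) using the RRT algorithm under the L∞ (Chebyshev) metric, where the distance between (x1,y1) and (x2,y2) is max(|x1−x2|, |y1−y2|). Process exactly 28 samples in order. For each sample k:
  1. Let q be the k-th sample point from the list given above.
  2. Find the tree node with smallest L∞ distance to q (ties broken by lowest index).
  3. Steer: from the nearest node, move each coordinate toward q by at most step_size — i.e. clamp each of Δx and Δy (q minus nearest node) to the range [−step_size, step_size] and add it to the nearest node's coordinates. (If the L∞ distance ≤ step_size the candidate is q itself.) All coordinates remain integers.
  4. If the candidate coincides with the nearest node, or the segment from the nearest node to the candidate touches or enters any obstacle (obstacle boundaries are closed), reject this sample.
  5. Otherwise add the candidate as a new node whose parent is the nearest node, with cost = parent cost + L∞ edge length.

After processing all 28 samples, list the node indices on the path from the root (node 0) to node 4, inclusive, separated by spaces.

1. q=(4,27) nearest=0 d=26 new=(3,4) → blocked by [2,11]×[3,7], reject
2. q=(29,21) nearest=0 d=29 new=(3,4) → blocked by [2,11]×[3,7], reject
3. q=(40,9) nearest=0 d=40 new=(3,4) → blocked by [2,11]×[3,7], reject
4. q=(40,9) nearest=0 d=40 new=(3,4) → blocked by [2,11]×[3,7], reject
5. q=(29,9) nearest=0 d=29 new=(3,4) → blocked by [2,11]×[3,7], reject
6. q=(36,2) nearest=0 d=36 new=(3,2) → add node 1 parent=0 cost=3
7. q=(7,22) nearest=1 d=20 new=(6,5) → blocked by [2,11]×[3,7], reject
8. q=(26,27) nearest=1 d=25 new=(6,5) → blocked by [2,11]×[3,7], reject
9. q=(39,7) nearest=1 d=36 new=(6,5) → blocked by [2,11]×[3,7], reject
10. q=(40,18) nearest=1 d=37 new=(6,5) → blocked by [2,11]×[3,7], reject
11. q=(25,11) nearest=1 d=22 new=(6,5) → blocked by [2,11]×[3,7], reject
12. q=(9,2) nearest=1 d=6 new=(6,2) → add node 2 parent=1 cost=6
13. q=(41,19) nearest=2 d=35 new=(9,5) → blocked by [2,11]×[3,7], reject
14. q=(14,29) nearest=1 d=27 new=(6,5) → blocked by [2,11]×[3,7], reject
15. q=(23,3) nearest=2 d=17 new=(9,3) → blocked by [2,11]×[3,7], reject
16. q=(30,20) nearest=2 d=24 new=(9,5) → blocked by [2,11]×[3,7], reject
17. q=(4,17) nearest=1 d=15 new=(4,5) → blocked by [2,11]×[3,7], reject
18. q=(8,10) nearest=1 d=8 new=(6,5) → blocked by [2,11]×[3,7], reject
19. q=(48,20) nearest=2 d=42 new=(9,5) → blocked by [2,11]×[3,7], reject
20. q=(44,2) nearest=2 d=38 new=(9,2) → add node 3 parent=2 cost=9
21. q=(10,2) nearest=3 d=1 new=(10,2) → add node 4 parent=3 cost=10
22. q=(13,11) nearest=2 d=9 new=(9,5) → blocked by [2,11]×[3,7], reject
23. q=(43,10) nearest=4 d=33 new=(13,5) → blocked by [2,11]×[3,7], reject
24. q=(9,30) nearest=1 d=28 new=(6,5) → blocked by [2,11]×[3,7], reject
25. q=(26,28) nearest=1 d=26 new=(6,5) → blocked by [2,11]×[3,7], reject
26. q=(33,6) nearest=4 d=23 new=(13,5) → blocked by [2,11]×[3,7], reject
27. q=(37,25) nearest=4 d=27 new=(13,5) → blocked by [2,11]×[3,7], reject
28. q=(19,25) nearest=1 d=23 new=(6,5) → blocked by [2,11]×[3,7], reject

Path: 0 1 2 3 4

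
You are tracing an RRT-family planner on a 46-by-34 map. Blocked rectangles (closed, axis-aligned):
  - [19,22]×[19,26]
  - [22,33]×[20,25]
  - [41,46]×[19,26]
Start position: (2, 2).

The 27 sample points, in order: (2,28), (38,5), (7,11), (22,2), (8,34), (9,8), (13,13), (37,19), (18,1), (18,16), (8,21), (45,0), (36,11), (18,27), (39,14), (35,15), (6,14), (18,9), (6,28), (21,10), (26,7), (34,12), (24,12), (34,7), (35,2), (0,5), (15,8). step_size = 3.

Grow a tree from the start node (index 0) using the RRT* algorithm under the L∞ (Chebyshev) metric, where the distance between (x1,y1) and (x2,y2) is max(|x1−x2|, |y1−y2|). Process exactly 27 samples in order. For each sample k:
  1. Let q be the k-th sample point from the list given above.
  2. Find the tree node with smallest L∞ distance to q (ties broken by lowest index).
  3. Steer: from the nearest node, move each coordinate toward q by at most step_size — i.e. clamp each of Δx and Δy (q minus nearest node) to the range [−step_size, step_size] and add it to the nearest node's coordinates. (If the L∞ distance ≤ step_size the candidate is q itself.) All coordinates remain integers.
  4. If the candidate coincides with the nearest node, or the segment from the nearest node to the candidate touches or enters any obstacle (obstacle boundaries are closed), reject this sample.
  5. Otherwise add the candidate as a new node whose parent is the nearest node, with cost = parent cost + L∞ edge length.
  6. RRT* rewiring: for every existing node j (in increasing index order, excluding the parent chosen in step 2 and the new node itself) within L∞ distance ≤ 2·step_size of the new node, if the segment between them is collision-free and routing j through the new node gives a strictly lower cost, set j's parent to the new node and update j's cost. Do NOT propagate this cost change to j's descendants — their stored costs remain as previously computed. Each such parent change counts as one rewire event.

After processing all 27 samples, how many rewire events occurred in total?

1. q=(2,28) nearest=0 d=26 new=(2,5) → add node 1 parent=0 cost=3
2. q=(38,5) nearest=0 d=36 new=(5,5) → add node 2 parent=0 cost=3
3. q=(7,11) nearest=1 d=6 new=(5,8) → add node 3 parent=1 cost=6
4. q=(22,2) nearest=2 d=17 new=(8,2) → add node 4 parent=2 cost=6
5. q=(8,34) nearest=3 d=26 new=(8,11) → add node 5 parent=3 cost=9
6. q=(9,8) nearest=5 d=3 new=(9,8) → add node 6 parent=5 cost=12
7. q=(13,13) nearest=5 d=5 new=(11,13) → add node 7 parent=5 cost=12
8. q=(37,19) nearest=7 d=26 new=(14,16) → add node 8 parent=7 cost=15
9. q=(18,1) nearest=6 d=9 new=(12,5) → add node 9 parent=6 cost=15
10. q=(18,16) nearest=8 d=4 new=(17,16) → add node 10 parent=8 cost=18
11. q=(8,21) nearest=8 d=6 new=(11,19) → add node 11 parent=8 cost=18
12. q=(45,0) nearest=10 d=28 new=(20,13) → add node 12 parent=10 cost=21
13. q=(36,11) nearest=12 d=16 new=(23,11) → add node 13 parent=12 cost=24
14. q=(18,27) nearest=11 d=8 new=(14,22) → add node 14 parent=11 cost=21
15. q=(39,14) nearest=13 d=16 new=(26,14) → add node 15 parent=13 cost=27
16. q=(35,15) nearest=15 d=9 new=(29,15) → add node 16 parent=15 cost=30
17. q=(6,14) nearest=5 d=3 new=(6,14) → add node 17 parent=5 cost=12; rewire 11→17 (17<18)
18. q=(18,9) nearest=12 d=4 new=(18,10) → add node 18 parent=12 cost=24
19. q=(6,28) nearest=14 d=8 new=(11,25) → add node 19 parent=14 cost=24
20. q=(21,10) nearest=13 d=2 new=(21,10) → add node 20 parent=13 cost=26
21. q=(26,7) nearest=13 d=4 new=(26,8) → add node 21 parent=13 cost=27
22. q=(34,12) nearest=16 d=5 new=(32,12) → add node 22 parent=16 cost=33
23. q=(24,12) nearest=13 d=1 new=(24,12) → add node 23 parent=13 cost=25
24. q=(34,7) nearest=22 d=5 new=(34,9) → add node 24 parent=22 cost=36
25. q=(35,2) nearest=24 d=7 new=(35,6) → add node 25 parent=24 cost=39
26. q=(0,5) nearest=1 d=2 new=(0,5) → add node 26 parent=1 cost=5
27. q=(15,8) nearest=9 d=3 new=(15,8) → add node 27 parent=9 cost=18; rewire 18→27 (21<24); rewire 20→27 (24<26)

Rewire events: 3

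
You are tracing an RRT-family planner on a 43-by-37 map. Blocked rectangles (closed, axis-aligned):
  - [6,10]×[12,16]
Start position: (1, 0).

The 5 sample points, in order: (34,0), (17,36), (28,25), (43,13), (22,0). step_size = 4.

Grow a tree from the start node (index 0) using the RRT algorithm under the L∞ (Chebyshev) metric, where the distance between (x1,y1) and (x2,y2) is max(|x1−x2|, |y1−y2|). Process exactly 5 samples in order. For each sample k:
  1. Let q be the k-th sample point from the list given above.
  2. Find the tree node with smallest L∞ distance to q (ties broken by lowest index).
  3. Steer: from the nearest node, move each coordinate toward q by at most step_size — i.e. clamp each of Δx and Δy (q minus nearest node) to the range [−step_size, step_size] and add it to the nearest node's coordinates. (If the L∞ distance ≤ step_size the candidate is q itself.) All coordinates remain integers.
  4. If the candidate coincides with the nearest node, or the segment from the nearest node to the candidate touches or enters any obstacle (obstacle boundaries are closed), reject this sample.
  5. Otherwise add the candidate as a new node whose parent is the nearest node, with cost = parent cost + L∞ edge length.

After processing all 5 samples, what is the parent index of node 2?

1. q=(34,0) nearest=0 d=33 new=(5,0) → add node 1 parent=0 cost=4
2. q=(17,36) nearest=0 d=36 new=(5,4) → add node 2 parent=0 cost=4
3. q=(28,25) nearest=2 d=23 new=(9,8) → add node 3 parent=2 cost=8
4. q=(43,13) nearest=3 d=34 new=(13,12) → add node 4 parent=3 cost=12
5. q=(22,0) nearest=4 d=12 new=(17,8) → add node 5 parent=4 cost=16

Parent of node 2: 0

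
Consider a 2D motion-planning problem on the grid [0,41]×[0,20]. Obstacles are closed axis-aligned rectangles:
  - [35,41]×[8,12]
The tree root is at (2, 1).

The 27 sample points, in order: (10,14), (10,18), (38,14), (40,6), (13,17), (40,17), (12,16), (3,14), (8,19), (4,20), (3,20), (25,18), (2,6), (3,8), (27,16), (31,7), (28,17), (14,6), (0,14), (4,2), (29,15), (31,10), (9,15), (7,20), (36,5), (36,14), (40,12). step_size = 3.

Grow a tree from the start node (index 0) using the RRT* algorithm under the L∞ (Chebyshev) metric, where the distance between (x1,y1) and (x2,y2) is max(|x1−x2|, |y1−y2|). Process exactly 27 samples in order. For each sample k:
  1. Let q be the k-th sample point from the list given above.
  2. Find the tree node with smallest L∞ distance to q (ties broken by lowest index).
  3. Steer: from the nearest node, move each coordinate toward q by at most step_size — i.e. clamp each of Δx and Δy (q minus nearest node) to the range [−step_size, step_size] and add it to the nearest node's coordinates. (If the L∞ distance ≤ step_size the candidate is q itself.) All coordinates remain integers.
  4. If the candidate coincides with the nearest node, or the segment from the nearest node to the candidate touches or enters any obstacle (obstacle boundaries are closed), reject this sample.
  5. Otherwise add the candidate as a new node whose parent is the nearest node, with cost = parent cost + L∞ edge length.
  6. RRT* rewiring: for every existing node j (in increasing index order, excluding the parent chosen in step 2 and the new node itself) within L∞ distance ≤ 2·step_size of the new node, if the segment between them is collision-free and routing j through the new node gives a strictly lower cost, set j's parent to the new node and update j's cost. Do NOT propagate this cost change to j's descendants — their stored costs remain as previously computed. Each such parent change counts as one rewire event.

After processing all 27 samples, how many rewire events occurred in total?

1. q=(10,14) nearest=0 d=13 new=(5,4) → add node 1 parent=0 cost=3
2. q=(10,18) nearest=1 d=14 new=(8,7) → add node 2 parent=1 cost=6
3. q=(38,14) nearest=2 d=30 new=(11,10) → add node 3 parent=2 cost=9
4. q=(40,6) nearest=3 d=29 new=(14,7) → add node 4 parent=3 cost=12
5. q=(13,17) nearest=3 d=7 new=(13,13) → add node 5 parent=3 cost=12
6. q=(40,17) nearest=4 d=26 new=(17,10) → add node 6 parent=4 cost=15
7. q=(12,16) nearest=5 d=3 new=(12,16) → add node 7 parent=5 cost=15
8. q=(3,14) nearest=2 d=7 new=(5,10) → add node 8 parent=2 cost=9
9. q=(8,19) nearest=7 d=4 new=(9,19) → add node 9 parent=7 cost=18
10. q=(4,20) nearest=9 d=5 new=(6,20) → add node 10 parent=9 cost=21
11. q=(3,20) nearest=10 d=3 new=(3,20) → add node 11 parent=10 cost=24
12. q=(25,18) nearest=6 d=8 new=(20,13) → add node 12 parent=6 cost=18
13. q=(2,6) nearest=1 d=3 new=(2,6) → add node 13 parent=1 cost=6
14. q=(3,8) nearest=8 d=2 new=(3,8) → add node 14 parent=8 cost=11
15. q=(27,16) nearest=12 d=7 new=(23,16) → add node 15 parent=12 cost=21
16. q=(31,7) nearest=15 d=9 new=(26,13) → add node 16 parent=15 cost=24
17. q=(28,17) nearest=16 d=4 new=(28,16) → add node 17 parent=16 cost=27
18. q=(14,6) nearest=4 d=1 new=(14,6) → add node 18 parent=4 cost=13
19. q=(0,14) nearest=8 d=5 new=(2,13) → add node 19 parent=8 cost=12
20. q=(4,2) nearest=0 d=2 new=(4,2) → add node 20 parent=0 cost=2; rewire 14→20 (8<11)
21. q=(29,15) nearest=17 d=1 new=(29,15) → add node 21 parent=17 cost=28
22. q=(31,10) nearest=16 d=5 new=(29,10) → add node 22 parent=16 cost=27
23. q=(9,15) nearest=7 d=3 new=(9,15) → add node 23 parent=7 cost=18
24. q=(7,20) nearest=10 d=1 new=(7,20) → add node 24 parent=10 cost=22
25. q=(36,5) nearest=22 d=7 new=(32,7) → add node 25 parent=22 cost=30
26. q=(36,14) nearest=21 d=7 new=(32,14) → add node 26 parent=21 cost=31
27. q=(40,12) nearest=25 d=8 new=(35,10) → blocked by [35,41]×[8,12], reject

Rewire events: 1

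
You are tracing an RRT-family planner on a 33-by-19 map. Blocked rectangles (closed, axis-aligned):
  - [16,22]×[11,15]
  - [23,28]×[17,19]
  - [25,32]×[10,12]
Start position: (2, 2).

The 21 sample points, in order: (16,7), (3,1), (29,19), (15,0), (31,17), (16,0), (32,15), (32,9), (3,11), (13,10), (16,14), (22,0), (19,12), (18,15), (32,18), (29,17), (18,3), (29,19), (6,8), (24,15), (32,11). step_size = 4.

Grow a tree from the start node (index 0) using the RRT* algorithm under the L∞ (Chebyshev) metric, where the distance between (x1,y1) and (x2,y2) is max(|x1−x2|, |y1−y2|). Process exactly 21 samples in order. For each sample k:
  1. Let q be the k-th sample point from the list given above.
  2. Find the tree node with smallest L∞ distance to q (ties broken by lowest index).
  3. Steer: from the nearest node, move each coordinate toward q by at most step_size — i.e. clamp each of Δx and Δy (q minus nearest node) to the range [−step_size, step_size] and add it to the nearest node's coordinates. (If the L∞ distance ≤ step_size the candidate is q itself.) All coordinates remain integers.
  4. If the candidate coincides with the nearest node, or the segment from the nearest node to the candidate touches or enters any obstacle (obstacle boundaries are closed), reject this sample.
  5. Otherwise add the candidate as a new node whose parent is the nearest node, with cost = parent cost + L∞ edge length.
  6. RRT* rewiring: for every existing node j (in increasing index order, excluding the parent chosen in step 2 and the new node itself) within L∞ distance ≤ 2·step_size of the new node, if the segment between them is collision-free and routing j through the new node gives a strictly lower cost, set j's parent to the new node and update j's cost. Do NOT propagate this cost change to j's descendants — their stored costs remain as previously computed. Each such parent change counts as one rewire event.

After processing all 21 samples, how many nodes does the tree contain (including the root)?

Node count: 15

1. q=(16,7) nearest=0 d=14 new=(6,6) → add node 1 parent=0 cost=4
2. q=(3,1) nearest=0 d=1 new=(3,1) → add node 2 parent=0 cost=1
3. q=(29,19) nearest=1 d=23 new=(10,10) → add node 3 parent=1 cost=8
4. q=(15,0) nearest=1 d=9 new=(10,2) → add node 4 parent=1 cost=8
5. q=(31,17) nearest=3 d=21 new=(14,14) → add node 5 parent=3 cost=12
6. q=(16,0) nearest=4 d=6 new=(14,0) → add node 6 parent=4 cost=12
7. q=(32,15) nearest=5 d=18 new=(18,15) → blocked by [16,22]×[11,15], reject
8. q=(32,9) nearest=5 d=18 new=(18,10) → blocked by [16,22]×[11,15], reject
9. q=(3,11) nearest=1 d=5 new=(3,10) → add node 7 parent=1 cost=8
10. q=(13,10) nearest=3 d=3 new=(13,10) → add node 8 parent=3 cost=11
11. q=(16,14) nearest=5 d=2 new=(16,14) → blocked by [16,22]×[11,15], reject
12. q=(22,0) nearest=6 d=8 new=(18,0) → add node 9 parent=6 cost=16
13. q=(19,12) nearest=5 d=5 new=(18,12) → blocked by [16,22]×[11,15], reject
14. q=(18,15) nearest=5 d=4 new=(18,15) → blocked by [16,22]×[11,15], reject
15. q=(32,18) nearest=5 d=18 new=(18,18) → add node 10 parent=5 cost=16
16. q=(29,17) nearest=10 d=11 new=(22,17) → add node 11 parent=10 cost=20
17. q=(18,3) nearest=9 d=3 new=(18,3) → add node 12 parent=9 cost=19
18. q=(29,19) nearest=11 d=7 new=(26,19) → blocked by [23,28]×[17,19], reject
19. q=(6,8) nearest=1 d=2 new=(6,8) → add node 13 parent=1 cost=6
20. q=(24,15) nearest=11 d=2 new=(24,15) → add node 14 parent=11 cost=22
21. q=(32,11) nearest=14 d=8 new=(28,11) → blocked by [25,32]×[10,12], reject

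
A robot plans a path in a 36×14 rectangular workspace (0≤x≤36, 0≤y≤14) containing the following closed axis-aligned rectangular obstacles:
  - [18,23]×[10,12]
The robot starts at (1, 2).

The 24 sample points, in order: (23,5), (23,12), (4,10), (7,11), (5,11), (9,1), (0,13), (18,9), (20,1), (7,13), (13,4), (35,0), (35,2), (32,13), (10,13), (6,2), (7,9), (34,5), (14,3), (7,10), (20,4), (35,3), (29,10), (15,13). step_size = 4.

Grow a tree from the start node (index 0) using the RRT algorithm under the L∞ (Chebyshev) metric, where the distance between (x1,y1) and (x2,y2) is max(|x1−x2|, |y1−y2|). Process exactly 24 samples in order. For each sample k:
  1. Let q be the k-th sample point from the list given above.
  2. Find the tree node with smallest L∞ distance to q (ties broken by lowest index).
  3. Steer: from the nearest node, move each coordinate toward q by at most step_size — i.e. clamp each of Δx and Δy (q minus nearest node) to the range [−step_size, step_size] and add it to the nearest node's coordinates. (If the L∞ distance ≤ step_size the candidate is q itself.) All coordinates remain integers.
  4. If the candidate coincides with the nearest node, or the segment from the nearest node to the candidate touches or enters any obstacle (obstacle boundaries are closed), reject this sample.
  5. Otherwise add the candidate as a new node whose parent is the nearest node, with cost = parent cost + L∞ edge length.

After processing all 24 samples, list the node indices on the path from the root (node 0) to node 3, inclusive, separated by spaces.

Path: 0 1 3

1. q=(23,5) nearest=0 d=22 new=(5,5) → add node 1 parent=0 cost=4
2. q=(23,12) nearest=1 d=18 new=(9,9) → add node 2 parent=1 cost=8
3. q=(4,10) nearest=1 d=5 new=(4,9) → add node 3 parent=1 cost=8
4. q=(7,11) nearest=2 d=2 new=(7,11) → add node 4 parent=2 cost=10
5. q=(5,11) nearest=3 d=2 new=(5,11) → add node 5 parent=3 cost=10
6. q=(9,1) nearest=1 d=4 new=(9,1) → add node 6 parent=1 cost=8
7. q=(0,13) nearest=3 d=4 new=(0,13) → add node 7 parent=3 cost=12
8. q=(18,9) nearest=2 d=9 new=(13,9) → add node 8 parent=2 cost=12
9. q=(20,1) nearest=8 d=8 new=(17,5) → add node 9 parent=8 cost=16
10. q=(7,13) nearest=4 d=2 new=(7,13) → add node 10 parent=4 cost=12
11. q=(13,4) nearest=6 d=4 new=(13,4) → add node 11 parent=6 cost=12
12. q=(35,0) nearest=9 d=18 new=(21,1) → add node 12 parent=9 cost=20
13. q=(35,2) nearest=12 d=14 new=(25,2) → add node 13 parent=12 cost=24
14. q=(32,13) nearest=13 d=11 new=(29,6) → add node 14 parent=13 cost=28
15. q=(10,13) nearest=4 d=3 new=(10,13) → add node 15 parent=4 cost=13
16. q=(6,2) nearest=1 d=3 new=(6,2) → add node 16 parent=1 cost=7
17. q=(7,9) nearest=2 d=2 new=(7,9) → add node 17 parent=2 cost=10
18. q=(34,5) nearest=14 d=5 new=(33,5) → add node 18 parent=14 cost=32
19. q=(14,3) nearest=11 d=1 new=(14,3) → add node 19 parent=11 cost=13
20. q=(7,10) nearest=4 d=1 new=(7,10) → add node 20 parent=4 cost=11
21. q=(20,4) nearest=9 d=3 new=(20,4) → add node 21 parent=9 cost=19
22. q=(35,3) nearest=18 d=2 new=(35,3) → add node 22 parent=18 cost=34
23. q=(29,10) nearest=14 d=4 new=(29,10) → add node 23 parent=14 cost=32
24. q=(15,13) nearest=8 d=4 new=(15,13) → add node 24 parent=8 cost=16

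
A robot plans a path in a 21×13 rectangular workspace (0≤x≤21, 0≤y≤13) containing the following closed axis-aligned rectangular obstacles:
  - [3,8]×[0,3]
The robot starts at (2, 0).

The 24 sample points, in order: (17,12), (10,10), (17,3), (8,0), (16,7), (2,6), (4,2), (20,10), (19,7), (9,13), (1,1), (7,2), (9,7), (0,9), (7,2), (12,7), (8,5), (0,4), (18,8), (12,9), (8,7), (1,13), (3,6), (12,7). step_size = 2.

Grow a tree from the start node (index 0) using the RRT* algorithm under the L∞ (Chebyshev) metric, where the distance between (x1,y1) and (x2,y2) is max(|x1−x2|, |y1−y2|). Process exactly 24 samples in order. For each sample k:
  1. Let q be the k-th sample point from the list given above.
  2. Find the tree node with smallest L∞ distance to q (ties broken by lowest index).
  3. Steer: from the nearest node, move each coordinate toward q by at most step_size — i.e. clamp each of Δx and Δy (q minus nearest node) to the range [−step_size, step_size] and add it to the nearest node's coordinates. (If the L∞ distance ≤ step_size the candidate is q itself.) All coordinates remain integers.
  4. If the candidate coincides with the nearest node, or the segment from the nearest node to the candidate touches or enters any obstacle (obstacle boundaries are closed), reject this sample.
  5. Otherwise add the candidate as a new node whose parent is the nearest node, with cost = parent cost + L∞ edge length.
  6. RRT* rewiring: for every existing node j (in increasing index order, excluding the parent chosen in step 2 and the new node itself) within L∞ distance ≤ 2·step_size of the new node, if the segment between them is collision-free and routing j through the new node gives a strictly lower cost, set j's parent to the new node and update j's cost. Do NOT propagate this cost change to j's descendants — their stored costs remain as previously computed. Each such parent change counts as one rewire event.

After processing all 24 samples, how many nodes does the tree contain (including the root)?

1. q=(17,12) nearest=0 d=15 new=(4,2) → blocked by [3,8]×[0,3], reject
2. q=(10,10) nearest=0 d=10 new=(4,2) → blocked by [3,8]×[0,3], reject
3. q=(17,3) nearest=0 d=15 new=(4,2) → blocked by [3,8]×[0,3], reject
4. q=(8,0) nearest=0 d=6 new=(4,0) → blocked by [3,8]×[0,3], reject
5. q=(16,7) nearest=0 d=14 new=(4,2) → blocked by [3,8]×[0,3], reject
6. q=(2,6) nearest=0 d=6 new=(2,2) → add node 1 parent=0 cost=2
7. q=(4,2) nearest=0 d=2 new=(4,2) → blocked by [3,8]×[0,3], reject
8. q=(20,10) nearest=0 d=18 new=(4,2) → blocked by [3,8]×[0,3], reject
9. q=(19,7) nearest=0 d=17 new=(4,2) → blocked by [3,8]×[0,3], reject
10. q=(9,13) nearest=1 d=11 new=(4,4) → blocked by [3,8]×[0,3], reject
11. q=(1,1) nearest=0 d=1 new=(1,1) → add node 2 parent=0 cost=1
12. q=(7,2) nearest=0 d=5 new=(4,2) → blocked by [3,8]×[0,3], reject
13. q=(9,7) nearest=0 d=7 new=(4,2) → blocked by [3,8]×[0,3], reject
14. q=(0,9) nearest=1 d=7 new=(0,4) → add node 3 parent=1 cost=4
15. q=(7,2) nearest=0 d=5 new=(4,2) → blocked by [3,8]×[0,3], reject
16. q=(12,7) nearest=0 d=10 new=(4,2) → blocked by [3,8]×[0,3], reject
17. q=(8,5) nearest=0 d=6 new=(4,2) → blocked by [3,8]×[0,3], reject
18. q=(0,4) nearest=3 d=0 → coincident, reject
19. q=(18,8) nearest=0 d=16 new=(4,2) → blocked by [3,8]×[0,3], reject
20. q=(12,9) nearest=0 d=10 new=(4,2) → blocked by [3,8]×[0,3], reject
21. q=(8,7) nearest=1 d=6 new=(4,4) → blocked by [3,8]×[0,3], reject
22. q=(1,13) nearest=3 d=9 new=(1,6) → add node 4 parent=3 cost=6
23. q=(3,6) nearest=4 d=2 new=(3,6) → add node 5 parent=4 cost=8
24. q=(12,7) nearest=5 d=9 new=(5,7) → add node 6 parent=5 cost=10

Node count: 7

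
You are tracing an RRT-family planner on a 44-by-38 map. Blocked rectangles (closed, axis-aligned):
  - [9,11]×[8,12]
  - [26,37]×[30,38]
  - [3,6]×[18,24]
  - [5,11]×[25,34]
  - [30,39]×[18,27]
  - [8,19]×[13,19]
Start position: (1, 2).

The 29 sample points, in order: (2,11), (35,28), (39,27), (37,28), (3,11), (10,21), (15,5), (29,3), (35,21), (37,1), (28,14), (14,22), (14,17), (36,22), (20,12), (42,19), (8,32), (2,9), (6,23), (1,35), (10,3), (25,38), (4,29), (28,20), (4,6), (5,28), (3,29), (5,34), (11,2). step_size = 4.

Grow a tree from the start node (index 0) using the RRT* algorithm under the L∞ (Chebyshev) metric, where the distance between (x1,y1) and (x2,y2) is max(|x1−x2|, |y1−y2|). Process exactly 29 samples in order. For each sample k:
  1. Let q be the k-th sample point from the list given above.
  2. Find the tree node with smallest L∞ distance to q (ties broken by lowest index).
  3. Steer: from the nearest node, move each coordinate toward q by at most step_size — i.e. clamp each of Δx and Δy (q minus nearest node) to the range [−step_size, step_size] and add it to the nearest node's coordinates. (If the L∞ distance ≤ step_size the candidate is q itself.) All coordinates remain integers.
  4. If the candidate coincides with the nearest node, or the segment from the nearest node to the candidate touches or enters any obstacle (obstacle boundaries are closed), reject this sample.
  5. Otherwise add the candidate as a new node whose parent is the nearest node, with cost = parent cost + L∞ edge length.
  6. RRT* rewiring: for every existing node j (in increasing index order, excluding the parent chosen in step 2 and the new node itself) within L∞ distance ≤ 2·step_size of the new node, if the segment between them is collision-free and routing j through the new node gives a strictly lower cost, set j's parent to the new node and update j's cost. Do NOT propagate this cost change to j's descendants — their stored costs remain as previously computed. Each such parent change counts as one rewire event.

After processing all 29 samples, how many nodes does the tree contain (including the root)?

1. q=(2,11) nearest=0 d=9 new=(2,6) → add node 1 parent=0 cost=4
2. q=(35,28) nearest=1 d=33 new=(6,10) → add node 2 parent=1 cost=8
3. q=(39,27) nearest=2 d=33 new=(10,14) → blocked by [8,19]×[13,19], reject
4. q=(37,28) nearest=2 d=31 new=(10,14) → blocked by [8,19]×[13,19], reject
5. q=(3,11) nearest=2 d=3 new=(3,11) → add node 3 parent=2 cost=11
6. q=(10,21) nearest=3 d=10 new=(7,15) → add node 4 parent=3 cost=15
7. q=(15,5) nearest=2 d=9 new=(10,6) → add node 5 parent=2 cost=12
8. q=(29,3) nearest=5 d=19 new=(14,3) → add node 6 parent=5 cost=16
9. q=(35,21) nearest=6 d=21 new=(18,7) → add node 7 parent=6 cost=20
10. q=(37,1) nearest=7 d=19 new=(22,3) → add node 8 parent=7 cost=24
11. q=(28,14) nearest=7 d=10 new=(22,11) → add node 9 parent=7 cost=24
12. q=(14,22) nearest=4 d=7 new=(11,19) → blocked by [8,19]×[13,19], reject
13. q=(14,17) nearest=4 d=7 new=(11,17) → blocked by [8,19]×[13,19], reject
14. q=(36,22) nearest=9 d=14 new=(26,15) → add node 10 parent=9 cost=28
15. q=(20,12) nearest=9 d=2 new=(20,12) → add node 11 parent=9 cost=26
16. q=(42,19) nearest=10 d=16 new=(30,19) → blocked by [30,39]×[18,27], reject
17. q=(8,32) nearest=4 d=17 new=(8,19) → blocked by [8,19]×[13,19], reject
18. q=(2,9) nearest=3 d=2 new=(2,9) → add node 12 parent=3 cost=13
19. q=(6,23) nearest=4 d=8 new=(6,19) → blocked by [3,6]×[18,24], reject
20. q=(1,35) nearest=4 d=20 new=(3,19) → blocked by [3,6]×[18,24], reject
21. q=(10,3) nearest=5 d=3 new=(10,3) → add node 13 parent=5 cost=15
22. q=(25,38) nearest=4 d=23 new=(11,19) → blocked by [8,19]×[13,19], reject
23. q=(4,29) nearest=4 d=14 new=(4,19) → blocked by [3,6]×[18,24], reject
24. q=(28,20) nearest=10 d=5 new=(28,19) → add node 14 parent=10 cost=32
25. q=(4,6) nearest=1 d=2 new=(4,6) → add node 15 parent=1 cost=6; rewire 12→15 (9<13); rewire 13→15 (12<15)
26. q=(5,28) nearest=4 d=13 new=(5,19) → blocked by [3,6]×[18,24], reject
27. q=(3,29) nearest=4 d=14 new=(3,19) → blocked by [3,6]×[18,24], reject
28. q=(5,34) nearest=4 d=19 new=(5,19) → blocked by [3,6]×[18,24], reject
29. q=(11,2) nearest=13 d=1 new=(11,2) → add node 16 parent=13 cost=13

Node count: 17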